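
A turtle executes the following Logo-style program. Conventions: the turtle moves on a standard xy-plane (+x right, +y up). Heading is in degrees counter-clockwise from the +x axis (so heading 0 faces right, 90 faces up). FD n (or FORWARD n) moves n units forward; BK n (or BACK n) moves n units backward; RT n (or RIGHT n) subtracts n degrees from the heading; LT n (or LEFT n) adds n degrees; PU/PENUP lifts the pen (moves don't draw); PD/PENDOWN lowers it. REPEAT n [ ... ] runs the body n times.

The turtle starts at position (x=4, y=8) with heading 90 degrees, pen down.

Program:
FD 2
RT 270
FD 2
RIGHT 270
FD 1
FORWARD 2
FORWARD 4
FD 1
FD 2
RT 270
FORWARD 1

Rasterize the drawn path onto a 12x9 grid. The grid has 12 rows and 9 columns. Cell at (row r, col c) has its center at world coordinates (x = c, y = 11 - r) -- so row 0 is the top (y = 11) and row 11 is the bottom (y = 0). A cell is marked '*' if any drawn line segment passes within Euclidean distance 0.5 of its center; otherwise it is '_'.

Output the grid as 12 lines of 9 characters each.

Answer: _________
__***____
__*_*____
__*_*____
__*______
__*______
__*______
__*______
__*______
__*______
__*______
__**_____

Derivation:
Segment 0: (4,8) -> (4,10)
Segment 1: (4,10) -> (2,10)
Segment 2: (2,10) -> (2,9)
Segment 3: (2,9) -> (2,7)
Segment 4: (2,7) -> (2,3)
Segment 5: (2,3) -> (2,2)
Segment 6: (2,2) -> (2,0)
Segment 7: (2,0) -> (3,0)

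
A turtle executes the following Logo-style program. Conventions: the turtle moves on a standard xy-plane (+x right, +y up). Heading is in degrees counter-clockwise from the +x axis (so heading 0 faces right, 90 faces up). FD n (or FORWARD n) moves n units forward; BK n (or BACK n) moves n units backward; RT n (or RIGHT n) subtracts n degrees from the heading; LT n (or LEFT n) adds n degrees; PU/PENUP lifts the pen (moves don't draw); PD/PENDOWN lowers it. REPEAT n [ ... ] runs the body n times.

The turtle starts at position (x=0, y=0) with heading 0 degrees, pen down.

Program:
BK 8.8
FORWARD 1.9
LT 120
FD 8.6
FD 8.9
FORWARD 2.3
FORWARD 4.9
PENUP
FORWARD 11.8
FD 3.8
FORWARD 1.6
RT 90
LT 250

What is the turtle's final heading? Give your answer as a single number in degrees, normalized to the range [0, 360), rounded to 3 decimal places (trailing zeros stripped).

Executing turtle program step by step:
Start: pos=(0,0), heading=0, pen down
BK 8.8: (0,0) -> (-8.8,0) [heading=0, draw]
FD 1.9: (-8.8,0) -> (-6.9,0) [heading=0, draw]
LT 120: heading 0 -> 120
FD 8.6: (-6.9,0) -> (-11.2,7.448) [heading=120, draw]
FD 8.9: (-11.2,7.448) -> (-15.65,15.155) [heading=120, draw]
FD 2.3: (-15.65,15.155) -> (-16.8,17.147) [heading=120, draw]
FD 4.9: (-16.8,17.147) -> (-19.25,21.391) [heading=120, draw]
PU: pen up
FD 11.8: (-19.25,21.391) -> (-25.15,31.61) [heading=120, move]
FD 3.8: (-25.15,31.61) -> (-27.05,34.901) [heading=120, move]
FD 1.6: (-27.05,34.901) -> (-27.85,36.286) [heading=120, move]
RT 90: heading 120 -> 30
LT 250: heading 30 -> 280
Final: pos=(-27.85,36.286), heading=280, 6 segment(s) drawn

Answer: 280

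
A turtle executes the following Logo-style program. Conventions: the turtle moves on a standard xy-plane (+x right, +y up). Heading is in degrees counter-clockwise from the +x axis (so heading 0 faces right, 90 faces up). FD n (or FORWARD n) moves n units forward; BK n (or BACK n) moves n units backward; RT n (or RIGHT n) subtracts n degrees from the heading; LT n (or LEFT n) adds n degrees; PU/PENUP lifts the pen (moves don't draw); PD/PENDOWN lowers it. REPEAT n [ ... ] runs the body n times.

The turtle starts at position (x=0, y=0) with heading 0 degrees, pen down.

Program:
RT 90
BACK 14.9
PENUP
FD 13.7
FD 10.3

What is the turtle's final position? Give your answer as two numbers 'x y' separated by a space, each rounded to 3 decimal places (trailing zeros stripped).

Answer: 0 -9.1

Derivation:
Executing turtle program step by step:
Start: pos=(0,0), heading=0, pen down
RT 90: heading 0 -> 270
BK 14.9: (0,0) -> (0,14.9) [heading=270, draw]
PU: pen up
FD 13.7: (0,14.9) -> (0,1.2) [heading=270, move]
FD 10.3: (0,1.2) -> (0,-9.1) [heading=270, move]
Final: pos=(0,-9.1), heading=270, 1 segment(s) drawn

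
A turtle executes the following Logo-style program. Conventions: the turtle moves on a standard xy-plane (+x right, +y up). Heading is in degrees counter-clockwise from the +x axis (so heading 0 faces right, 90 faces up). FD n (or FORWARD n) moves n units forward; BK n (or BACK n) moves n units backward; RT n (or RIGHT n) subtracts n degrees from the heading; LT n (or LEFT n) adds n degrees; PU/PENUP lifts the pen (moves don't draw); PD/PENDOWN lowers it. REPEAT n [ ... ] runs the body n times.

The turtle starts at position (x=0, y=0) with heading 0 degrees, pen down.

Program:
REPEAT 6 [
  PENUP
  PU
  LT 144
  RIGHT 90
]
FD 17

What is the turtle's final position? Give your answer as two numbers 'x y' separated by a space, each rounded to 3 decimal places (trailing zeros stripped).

Answer: 13.753 -9.992

Derivation:
Executing turtle program step by step:
Start: pos=(0,0), heading=0, pen down
REPEAT 6 [
  -- iteration 1/6 --
  PU: pen up
  PU: pen up
  LT 144: heading 0 -> 144
  RT 90: heading 144 -> 54
  -- iteration 2/6 --
  PU: pen up
  PU: pen up
  LT 144: heading 54 -> 198
  RT 90: heading 198 -> 108
  -- iteration 3/6 --
  PU: pen up
  PU: pen up
  LT 144: heading 108 -> 252
  RT 90: heading 252 -> 162
  -- iteration 4/6 --
  PU: pen up
  PU: pen up
  LT 144: heading 162 -> 306
  RT 90: heading 306 -> 216
  -- iteration 5/6 --
  PU: pen up
  PU: pen up
  LT 144: heading 216 -> 0
  RT 90: heading 0 -> 270
  -- iteration 6/6 --
  PU: pen up
  PU: pen up
  LT 144: heading 270 -> 54
  RT 90: heading 54 -> 324
]
FD 17: (0,0) -> (13.753,-9.992) [heading=324, move]
Final: pos=(13.753,-9.992), heading=324, 0 segment(s) drawn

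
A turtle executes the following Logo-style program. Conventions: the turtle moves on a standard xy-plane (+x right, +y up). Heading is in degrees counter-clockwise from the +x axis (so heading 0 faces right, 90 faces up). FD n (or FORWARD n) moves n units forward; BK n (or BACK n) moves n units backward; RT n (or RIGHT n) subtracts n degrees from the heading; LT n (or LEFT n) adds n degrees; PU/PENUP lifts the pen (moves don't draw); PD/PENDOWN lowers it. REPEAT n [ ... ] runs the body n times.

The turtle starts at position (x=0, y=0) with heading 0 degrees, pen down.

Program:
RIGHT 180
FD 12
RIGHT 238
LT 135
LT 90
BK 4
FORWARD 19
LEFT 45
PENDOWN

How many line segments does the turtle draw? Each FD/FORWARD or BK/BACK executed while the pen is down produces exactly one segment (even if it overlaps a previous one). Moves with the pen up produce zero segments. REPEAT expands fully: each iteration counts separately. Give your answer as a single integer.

Executing turtle program step by step:
Start: pos=(0,0), heading=0, pen down
RT 180: heading 0 -> 180
FD 12: (0,0) -> (-12,0) [heading=180, draw]
RT 238: heading 180 -> 302
LT 135: heading 302 -> 77
LT 90: heading 77 -> 167
BK 4: (-12,0) -> (-8.103,-0.9) [heading=167, draw]
FD 19: (-8.103,-0.9) -> (-26.616,3.374) [heading=167, draw]
LT 45: heading 167 -> 212
PD: pen down
Final: pos=(-26.616,3.374), heading=212, 3 segment(s) drawn
Segments drawn: 3

Answer: 3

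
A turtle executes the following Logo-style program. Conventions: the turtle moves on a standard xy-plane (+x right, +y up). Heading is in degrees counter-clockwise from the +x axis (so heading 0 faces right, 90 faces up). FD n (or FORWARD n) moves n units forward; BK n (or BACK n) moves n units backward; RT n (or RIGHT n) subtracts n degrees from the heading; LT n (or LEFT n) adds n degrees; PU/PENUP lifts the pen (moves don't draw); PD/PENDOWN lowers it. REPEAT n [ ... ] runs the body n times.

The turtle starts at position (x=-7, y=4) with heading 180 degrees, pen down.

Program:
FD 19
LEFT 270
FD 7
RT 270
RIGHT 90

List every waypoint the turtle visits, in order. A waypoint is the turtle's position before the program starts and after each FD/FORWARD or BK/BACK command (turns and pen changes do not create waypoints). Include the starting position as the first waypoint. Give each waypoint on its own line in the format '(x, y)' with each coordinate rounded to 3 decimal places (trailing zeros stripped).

Executing turtle program step by step:
Start: pos=(-7,4), heading=180, pen down
FD 19: (-7,4) -> (-26,4) [heading=180, draw]
LT 270: heading 180 -> 90
FD 7: (-26,4) -> (-26,11) [heading=90, draw]
RT 270: heading 90 -> 180
RT 90: heading 180 -> 90
Final: pos=(-26,11), heading=90, 2 segment(s) drawn
Waypoints (3 total):
(-7, 4)
(-26, 4)
(-26, 11)

Answer: (-7, 4)
(-26, 4)
(-26, 11)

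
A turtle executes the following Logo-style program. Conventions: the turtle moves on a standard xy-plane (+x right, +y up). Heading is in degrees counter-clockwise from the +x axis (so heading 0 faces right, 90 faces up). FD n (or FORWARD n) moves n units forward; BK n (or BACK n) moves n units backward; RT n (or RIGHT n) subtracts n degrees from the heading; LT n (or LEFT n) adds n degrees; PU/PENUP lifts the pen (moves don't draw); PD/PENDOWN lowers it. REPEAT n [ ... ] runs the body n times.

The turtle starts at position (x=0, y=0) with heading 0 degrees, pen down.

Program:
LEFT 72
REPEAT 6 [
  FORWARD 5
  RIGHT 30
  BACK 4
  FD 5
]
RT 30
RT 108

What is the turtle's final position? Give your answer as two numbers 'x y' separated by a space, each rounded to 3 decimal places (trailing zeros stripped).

Answer: 22.532 -3.115

Derivation:
Executing turtle program step by step:
Start: pos=(0,0), heading=0, pen down
LT 72: heading 0 -> 72
REPEAT 6 [
  -- iteration 1/6 --
  FD 5: (0,0) -> (1.545,4.755) [heading=72, draw]
  RT 30: heading 72 -> 42
  BK 4: (1.545,4.755) -> (-1.427,2.079) [heading=42, draw]
  FD 5: (-1.427,2.079) -> (2.288,5.424) [heading=42, draw]
  -- iteration 2/6 --
  FD 5: (2.288,5.424) -> (6.004,8.77) [heading=42, draw]
  RT 30: heading 42 -> 12
  BK 4: (6.004,8.77) -> (2.091,7.938) [heading=12, draw]
  FD 5: (2.091,7.938) -> (6.982,8.978) [heading=12, draw]
  -- iteration 3/6 --
  FD 5: (6.982,8.978) -> (11.873,10.018) [heading=12, draw]
  RT 30: heading 12 -> 342
  BK 4: (11.873,10.018) -> (8.069,11.254) [heading=342, draw]
  FD 5: (8.069,11.254) -> (12.824,9.709) [heading=342, draw]
  -- iteration 4/6 --
  FD 5: (12.824,9.709) -> (17.579,8.163) [heading=342, draw]
  RT 30: heading 342 -> 312
  BK 4: (17.579,8.163) -> (14.903,11.136) [heading=312, draw]
  FD 5: (14.903,11.136) -> (18.248,7.42) [heading=312, draw]
  -- iteration 5/6 --
  FD 5: (18.248,7.42) -> (21.594,3.705) [heading=312, draw]
  RT 30: heading 312 -> 282
  BK 4: (21.594,3.705) -> (20.762,7.617) [heading=282, draw]
  FD 5: (20.762,7.617) -> (21.802,2.726) [heading=282, draw]
  -- iteration 6/6 --
  FD 5: (21.802,2.726) -> (22.841,-2.164) [heading=282, draw]
  RT 30: heading 282 -> 252
  BK 4: (22.841,-2.164) -> (24.078,1.64) [heading=252, draw]
  FD 5: (24.078,1.64) -> (22.532,-3.115) [heading=252, draw]
]
RT 30: heading 252 -> 222
RT 108: heading 222 -> 114
Final: pos=(22.532,-3.115), heading=114, 18 segment(s) drawn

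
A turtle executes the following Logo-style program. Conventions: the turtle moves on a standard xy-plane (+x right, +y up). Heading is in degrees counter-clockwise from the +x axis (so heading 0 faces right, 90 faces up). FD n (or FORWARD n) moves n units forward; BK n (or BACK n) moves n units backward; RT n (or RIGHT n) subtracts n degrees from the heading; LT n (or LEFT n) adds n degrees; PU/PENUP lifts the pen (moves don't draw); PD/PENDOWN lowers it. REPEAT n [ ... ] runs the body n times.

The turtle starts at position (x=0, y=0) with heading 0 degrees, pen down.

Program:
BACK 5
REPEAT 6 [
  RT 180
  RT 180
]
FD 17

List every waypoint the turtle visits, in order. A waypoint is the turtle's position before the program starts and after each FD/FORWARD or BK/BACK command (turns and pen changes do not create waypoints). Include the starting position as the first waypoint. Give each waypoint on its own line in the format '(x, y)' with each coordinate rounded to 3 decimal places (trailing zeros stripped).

Executing turtle program step by step:
Start: pos=(0,0), heading=0, pen down
BK 5: (0,0) -> (-5,0) [heading=0, draw]
REPEAT 6 [
  -- iteration 1/6 --
  RT 180: heading 0 -> 180
  RT 180: heading 180 -> 0
  -- iteration 2/6 --
  RT 180: heading 0 -> 180
  RT 180: heading 180 -> 0
  -- iteration 3/6 --
  RT 180: heading 0 -> 180
  RT 180: heading 180 -> 0
  -- iteration 4/6 --
  RT 180: heading 0 -> 180
  RT 180: heading 180 -> 0
  -- iteration 5/6 --
  RT 180: heading 0 -> 180
  RT 180: heading 180 -> 0
  -- iteration 6/6 --
  RT 180: heading 0 -> 180
  RT 180: heading 180 -> 0
]
FD 17: (-5,0) -> (12,0) [heading=0, draw]
Final: pos=(12,0), heading=0, 2 segment(s) drawn
Waypoints (3 total):
(0, 0)
(-5, 0)
(12, 0)

Answer: (0, 0)
(-5, 0)
(12, 0)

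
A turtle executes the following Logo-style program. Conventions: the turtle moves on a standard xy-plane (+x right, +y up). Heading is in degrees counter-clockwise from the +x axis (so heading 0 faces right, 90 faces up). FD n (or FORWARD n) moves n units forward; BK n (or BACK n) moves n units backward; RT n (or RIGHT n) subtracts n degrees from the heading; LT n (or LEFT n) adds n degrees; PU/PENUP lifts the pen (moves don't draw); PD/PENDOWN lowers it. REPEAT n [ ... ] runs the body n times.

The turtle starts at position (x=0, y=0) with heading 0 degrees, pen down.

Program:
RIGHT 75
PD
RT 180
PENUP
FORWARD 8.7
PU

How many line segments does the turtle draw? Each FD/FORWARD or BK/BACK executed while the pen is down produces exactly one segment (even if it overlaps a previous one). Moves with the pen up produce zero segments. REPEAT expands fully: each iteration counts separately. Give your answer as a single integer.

Executing turtle program step by step:
Start: pos=(0,0), heading=0, pen down
RT 75: heading 0 -> 285
PD: pen down
RT 180: heading 285 -> 105
PU: pen up
FD 8.7: (0,0) -> (-2.252,8.404) [heading=105, move]
PU: pen up
Final: pos=(-2.252,8.404), heading=105, 0 segment(s) drawn
Segments drawn: 0

Answer: 0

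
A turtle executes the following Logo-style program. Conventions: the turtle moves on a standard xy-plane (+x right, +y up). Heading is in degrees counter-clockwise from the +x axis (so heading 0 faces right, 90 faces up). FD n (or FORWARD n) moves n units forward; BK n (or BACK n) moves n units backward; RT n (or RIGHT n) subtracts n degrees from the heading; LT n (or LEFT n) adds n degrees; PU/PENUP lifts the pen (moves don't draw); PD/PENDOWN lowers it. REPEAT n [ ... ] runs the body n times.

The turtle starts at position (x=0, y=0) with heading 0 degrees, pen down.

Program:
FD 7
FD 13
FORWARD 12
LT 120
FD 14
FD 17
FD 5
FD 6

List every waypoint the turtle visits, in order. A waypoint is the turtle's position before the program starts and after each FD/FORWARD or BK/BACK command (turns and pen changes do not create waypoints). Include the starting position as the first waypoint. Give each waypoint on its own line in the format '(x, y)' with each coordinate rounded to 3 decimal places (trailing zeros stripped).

Executing turtle program step by step:
Start: pos=(0,0), heading=0, pen down
FD 7: (0,0) -> (7,0) [heading=0, draw]
FD 13: (7,0) -> (20,0) [heading=0, draw]
FD 12: (20,0) -> (32,0) [heading=0, draw]
LT 120: heading 0 -> 120
FD 14: (32,0) -> (25,12.124) [heading=120, draw]
FD 17: (25,12.124) -> (16.5,26.847) [heading=120, draw]
FD 5: (16.5,26.847) -> (14,31.177) [heading=120, draw]
FD 6: (14,31.177) -> (11,36.373) [heading=120, draw]
Final: pos=(11,36.373), heading=120, 7 segment(s) drawn
Waypoints (8 total):
(0, 0)
(7, 0)
(20, 0)
(32, 0)
(25, 12.124)
(16.5, 26.847)
(14, 31.177)
(11, 36.373)

Answer: (0, 0)
(7, 0)
(20, 0)
(32, 0)
(25, 12.124)
(16.5, 26.847)
(14, 31.177)
(11, 36.373)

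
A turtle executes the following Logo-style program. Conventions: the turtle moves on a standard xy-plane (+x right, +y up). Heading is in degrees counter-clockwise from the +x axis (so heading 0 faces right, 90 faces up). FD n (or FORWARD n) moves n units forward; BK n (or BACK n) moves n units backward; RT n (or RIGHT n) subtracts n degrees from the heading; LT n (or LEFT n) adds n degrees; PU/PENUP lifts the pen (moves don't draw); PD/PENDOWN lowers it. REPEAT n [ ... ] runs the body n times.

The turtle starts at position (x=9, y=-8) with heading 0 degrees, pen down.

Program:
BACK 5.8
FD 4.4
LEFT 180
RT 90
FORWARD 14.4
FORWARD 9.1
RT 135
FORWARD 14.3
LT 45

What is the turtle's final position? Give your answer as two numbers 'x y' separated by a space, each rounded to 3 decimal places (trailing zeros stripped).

Executing turtle program step by step:
Start: pos=(9,-8), heading=0, pen down
BK 5.8: (9,-8) -> (3.2,-8) [heading=0, draw]
FD 4.4: (3.2,-8) -> (7.6,-8) [heading=0, draw]
LT 180: heading 0 -> 180
RT 90: heading 180 -> 90
FD 14.4: (7.6,-8) -> (7.6,6.4) [heading=90, draw]
FD 9.1: (7.6,6.4) -> (7.6,15.5) [heading=90, draw]
RT 135: heading 90 -> 315
FD 14.3: (7.6,15.5) -> (17.712,5.388) [heading=315, draw]
LT 45: heading 315 -> 0
Final: pos=(17.712,5.388), heading=0, 5 segment(s) drawn

Answer: 17.712 5.388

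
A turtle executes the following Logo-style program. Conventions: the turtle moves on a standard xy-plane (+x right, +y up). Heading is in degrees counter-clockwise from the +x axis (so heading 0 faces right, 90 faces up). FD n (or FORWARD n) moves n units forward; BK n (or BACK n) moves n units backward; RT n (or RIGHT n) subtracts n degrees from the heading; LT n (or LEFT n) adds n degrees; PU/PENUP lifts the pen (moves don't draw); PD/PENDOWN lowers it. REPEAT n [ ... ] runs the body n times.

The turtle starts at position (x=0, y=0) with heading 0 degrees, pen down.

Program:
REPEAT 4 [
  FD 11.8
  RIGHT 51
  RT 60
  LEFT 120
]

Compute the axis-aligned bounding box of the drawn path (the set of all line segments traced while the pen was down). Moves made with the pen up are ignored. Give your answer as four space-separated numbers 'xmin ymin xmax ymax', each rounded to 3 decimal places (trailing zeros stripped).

Executing turtle program step by step:
Start: pos=(0,0), heading=0, pen down
REPEAT 4 [
  -- iteration 1/4 --
  FD 11.8: (0,0) -> (11.8,0) [heading=0, draw]
  RT 51: heading 0 -> 309
  RT 60: heading 309 -> 249
  LT 120: heading 249 -> 9
  -- iteration 2/4 --
  FD 11.8: (11.8,0) -> (23.455,1.846) [heading=9, draw]
  RT 51: heading 9 -> 318
  RT 60: heading 318 -> 258
  LT 120: heading 258 -> 18
  -- iteration 3/4 --
  FD 11.8: (23.455,1.846) -> (34.677,5.492) [heading=18, draw]
  RT 51: heading 18 -> 327
  RT 60: heading 327 -> 267
  LT 120: heading 267 -> 27
  -- iteration 4/4 --
  FD 11.8: (34.677,5.492) -> (45.191,10.849) [heading=27, draw]
  RT 51: heading 27 -> 336
  RT 60: heading 336 -> 276
  LT 120: heading 276 -> 36
]
Final: pos=(45.191,10.849), heading=36, 4 segment(s) drawn

Segment endpoints: x in {0, 11.8, 23.455, 34.677, 45.191}, y in {0, 1.846, 5.492, 10.849}
xmin=0, ymin=0, xmax=45.191, ymax=10.849

Answer: 0 0 45.191 10.849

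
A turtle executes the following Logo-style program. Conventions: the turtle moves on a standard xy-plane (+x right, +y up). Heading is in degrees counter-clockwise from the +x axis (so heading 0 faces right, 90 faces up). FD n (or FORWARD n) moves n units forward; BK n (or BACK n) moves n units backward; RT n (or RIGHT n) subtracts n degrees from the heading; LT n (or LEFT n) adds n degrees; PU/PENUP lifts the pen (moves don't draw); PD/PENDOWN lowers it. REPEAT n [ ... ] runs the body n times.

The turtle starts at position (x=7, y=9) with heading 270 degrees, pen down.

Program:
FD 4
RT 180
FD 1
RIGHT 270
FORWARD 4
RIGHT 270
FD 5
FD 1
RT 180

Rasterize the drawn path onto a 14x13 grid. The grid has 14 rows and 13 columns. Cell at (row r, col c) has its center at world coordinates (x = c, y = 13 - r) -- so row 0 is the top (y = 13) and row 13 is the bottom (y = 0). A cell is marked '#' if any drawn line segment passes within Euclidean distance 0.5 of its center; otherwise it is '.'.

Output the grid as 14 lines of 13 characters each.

Answer: .............
.............
.............
.............
.......#.....
.......#.....
.......#.....
...#####.....
...#...#.....
...#.........
...#.........
...#.........
...#.........
...#.........

Derivation:
Segment 0: (7,9) -> (7,5)
Segment 1: (7,5) -> (7,6)
Segment 2: (7,6) -> (3,6)
Segment 3: (3,6) -> (3,1)
Segment 4: (3,1) -> (3,-0)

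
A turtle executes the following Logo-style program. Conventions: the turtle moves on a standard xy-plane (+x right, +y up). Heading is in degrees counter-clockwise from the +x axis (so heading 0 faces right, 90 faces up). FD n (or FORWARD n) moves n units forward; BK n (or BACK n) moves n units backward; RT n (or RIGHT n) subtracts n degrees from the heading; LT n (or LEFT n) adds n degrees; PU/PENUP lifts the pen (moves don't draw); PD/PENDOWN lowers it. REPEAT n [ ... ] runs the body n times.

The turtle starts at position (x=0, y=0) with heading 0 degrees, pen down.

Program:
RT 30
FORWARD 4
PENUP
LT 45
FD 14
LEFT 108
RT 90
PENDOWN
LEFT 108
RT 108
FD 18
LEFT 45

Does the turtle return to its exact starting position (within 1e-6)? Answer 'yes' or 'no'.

Executing turtle program step by step:
Start: pos=(0,0), heading=0, pen down
RT 30: heading 0 -> 330
FD 4: (0,0) -> (3.464,-2) [heading=330, draw]
PU: pen up
LT 45: heading 330 -> 15
FD 14: (3.464,-2) -> (16.987,1.623) [heading=15, move]
LT 108: heading 15 -> 123
RT 90: heading 123 -> 33
PD: pen down
LT 108: heading 33 -> 141
RT 108: heading 141 -> 33
FD 18: (16.987,1.623) -> (32.083,11.427) [heading=33, draw]
LT 45: heading 33 -> 78
Final: pos=(32.083,11.427), heading=78, 2 segment(s) drawn

Start position: (0, 0)
Final position: (32.083, 11.427)
Distance = 34.057; >= 1e-6 -> NOT closed

Answer: no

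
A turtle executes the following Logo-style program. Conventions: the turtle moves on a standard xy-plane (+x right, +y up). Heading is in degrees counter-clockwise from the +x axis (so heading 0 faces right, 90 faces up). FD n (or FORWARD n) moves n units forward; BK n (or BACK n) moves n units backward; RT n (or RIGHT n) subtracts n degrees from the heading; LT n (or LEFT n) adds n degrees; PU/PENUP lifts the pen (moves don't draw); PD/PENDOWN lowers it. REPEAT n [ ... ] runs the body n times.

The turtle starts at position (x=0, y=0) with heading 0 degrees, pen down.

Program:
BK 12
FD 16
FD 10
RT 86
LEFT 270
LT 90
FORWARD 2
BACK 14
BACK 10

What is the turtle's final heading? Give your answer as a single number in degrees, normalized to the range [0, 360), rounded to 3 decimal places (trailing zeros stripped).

Answer: 274

Derivation:
Executing turtle program step by step:
Start: pos=(0,0), heading=0, pen down
BK 12: (0,0) -> (-12,0) [heading=0, draw]
FD 16: (-12,0) -> (4,0) [heading=0, draw]
FD 10: (4,0) -> (14,0) [heading=0, draw]
RT 86: heading 0 -> 274
LT 270: heading 274 -> 184
LT 90: heading 184 -> 274
FD 2: (14,0) -> (14.14,-1.995) [heading=274, draw]
BK 14: (14.14,-1.995) -> (13.163,11.971) [heading=274, draw]
BK 10: (13.163,11.971) -> (12.465,21.946) [heading=274, draw]
Final: pos=(12.465,21.946), heading=274, 6 segment(s) drawn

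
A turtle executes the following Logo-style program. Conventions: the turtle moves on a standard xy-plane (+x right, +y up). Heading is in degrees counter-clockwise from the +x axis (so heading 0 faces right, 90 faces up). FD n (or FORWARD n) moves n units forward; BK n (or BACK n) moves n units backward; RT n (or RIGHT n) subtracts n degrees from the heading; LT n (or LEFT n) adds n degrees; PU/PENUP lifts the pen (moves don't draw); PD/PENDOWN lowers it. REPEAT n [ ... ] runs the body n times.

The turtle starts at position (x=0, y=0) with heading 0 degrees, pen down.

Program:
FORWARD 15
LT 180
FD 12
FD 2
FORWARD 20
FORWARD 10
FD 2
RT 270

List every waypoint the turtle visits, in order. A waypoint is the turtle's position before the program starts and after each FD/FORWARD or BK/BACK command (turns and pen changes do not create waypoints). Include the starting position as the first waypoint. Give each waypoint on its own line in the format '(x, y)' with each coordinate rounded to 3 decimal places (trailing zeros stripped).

Answer: (0, 0)
(15, 0)
(3, 0)
(1, 0)
(-19, 0)
(-29, 0)
(-31, 0)

Derivation:
Executing turtle program step by step:
Start: pos=(0,0), heading=0, pen down
FD 15: (0,0) -> (15,0) [heading=0, draw]
LT 180: heading 0 -> 180
FD 12: (15,0) -> (3,0) [heading=180, draw]
FD 2: (3,0) -> (1,0) [heading=180, draw]
FD 20: (1,0) -> (-19,0) [heading=180, draw]
FD 10: (-19,0) -> (-29,0) [heading=180, draw]
FD 2: (-29,0) -> (-31,0) [heading=180, draw]
RT 270: heading 180 -> 270
Final: pos=(-31,0), heading=270, 6 segment(s) drawn
Waypoints (7 total):
(0, 0)
(15, 0)
(3, 0)
(1, 0)
(-19, 0)
(-29, 0)
(-31, 0)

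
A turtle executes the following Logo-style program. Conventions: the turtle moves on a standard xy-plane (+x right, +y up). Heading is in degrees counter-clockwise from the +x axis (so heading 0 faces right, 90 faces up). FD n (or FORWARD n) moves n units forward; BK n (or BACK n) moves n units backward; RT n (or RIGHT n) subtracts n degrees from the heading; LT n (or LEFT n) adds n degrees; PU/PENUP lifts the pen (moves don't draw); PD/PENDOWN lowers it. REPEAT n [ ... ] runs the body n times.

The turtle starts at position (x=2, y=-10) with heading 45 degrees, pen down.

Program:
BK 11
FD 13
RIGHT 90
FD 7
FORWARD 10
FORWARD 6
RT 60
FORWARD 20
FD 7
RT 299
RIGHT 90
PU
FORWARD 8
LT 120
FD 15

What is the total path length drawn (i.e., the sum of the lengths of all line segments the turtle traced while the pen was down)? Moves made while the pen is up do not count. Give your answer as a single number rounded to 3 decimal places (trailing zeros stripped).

Answer: 74

Derivation:
Executing turtle program step by step:
Start: pos=(2,-10), heading=45, pen down
BK 11: (2,-10) -> (-5.778,-17.778) [heading=45, draw]
FD 13: (-5.778,-17.778) -> (3.414,-8.586) [heading=45, draw]
RT 90: heading 45 -> 315
FD 7: (3.414,-8.586) -> (8.364,-13.536) [heading=315, draw]
FD 10: (8.364,-13.536) -> (15.435,-20.607) [heading=315, draw]
FD 6: (15.435,-20.607) -> (19.678,-24.849) [heading=315, draw]
RT 60: heading 315 -> 255
FD 20: (19.678,-24.849) -> (14.501,-44.168) [heading=255, draw]
FD 7: (14.501,-44.168) -> (12.69,-50.929) [heading=255, draw]
RT 299: heading 255 -> 316
RT 90: heading 316 -> 226
PU: pen up
FD 8: (12.69,-50.929) -> (7.132,-56.684) [heading=226, move]
LT 120: heading 226 -> 346
FD 15: (7.132,-56.684) -> (21.687,-60.313) [heading=346, move]
Final: pos=(21.687,-60.313), heading=346, 7 segment(s) drawn

Segment lengths:
  seg 1: (2,-10) -> (-5.778,-17.778), length = 11
  seg 2: (-5.778,-17.778) -> (3.414,-8.586), length = 13
  seg 3: (3.414,-8.586) -> (8.364,-13.536), length = 7
  seg 4: (8.364,-13.536) -> (15.435,-20.607), length = 10
  seg 5: (15.435,-20.607) -> (19.678,-24.849), length = 6
  seg 6: (19.678,-24.849) -> (14.501,-44.168), length = 20
  seg 7: (14.501,-44.168) -> (12.69,-50.929), length = 7
Total = 74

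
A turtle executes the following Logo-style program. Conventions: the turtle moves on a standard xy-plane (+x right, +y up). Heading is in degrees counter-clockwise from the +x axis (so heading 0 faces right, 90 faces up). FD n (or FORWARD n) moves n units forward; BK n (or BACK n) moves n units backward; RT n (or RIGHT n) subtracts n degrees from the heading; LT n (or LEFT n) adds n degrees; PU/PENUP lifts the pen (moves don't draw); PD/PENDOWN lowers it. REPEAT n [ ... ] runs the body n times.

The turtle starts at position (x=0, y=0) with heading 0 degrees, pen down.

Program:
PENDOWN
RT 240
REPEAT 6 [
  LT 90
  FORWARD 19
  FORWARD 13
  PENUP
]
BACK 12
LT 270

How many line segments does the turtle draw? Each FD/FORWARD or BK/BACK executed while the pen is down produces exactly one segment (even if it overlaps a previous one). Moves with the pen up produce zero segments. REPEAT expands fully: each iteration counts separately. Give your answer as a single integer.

Executing turtle program step by step:
Start: pos=(0,0), heading=0, pen down
PD: pen down
RT 240: heading 0 -> 120
REPEAT 6 [
  -- iteration 1/6 --
  LT 90: heading 120 -> 210
  FD 19: (0,0) -> (-16.454,-9.5) [heading=210, draw]
  FD 13: (-16.454,-9.5) -> (-27.713,-16) [heading=210, draw]
  PU: pen up
  -- iteration 2/6 --
  LT 90: heading 210 -> 300
  FD 19: (-27.713,-16) -> (-18.213,-32.454) [heading=300, move]
  FD 13: (-18.213,-32.454) -> (-11.713,-43.713) [heading=300, move]
  PU: pen up
  -- iteration 3/6 --
  LT 90: heading 300 -> 30
  FD 19: (-11.713,-43.713) -> (4.742,-34.213) [heading=30, move]
  FD 13: (4.742,-34.213) -> (16,-27.713) [heading=30, move]
  PU: pen up
  -- iteration 4/6 --
  LT 90: heading 30 -> 120
  FD 19: (16,-27.713) -> (6.5,-11.258) [heading=120, move]
  FD 13: (6.5,-11.258) -> (0,0) [heading=120, move]
  PU: pen up
  -- iteration 5/6 --
  LT 90: heading 120 -> 210
  FD 19: (0,0) -> (-16.454,-9.5) [heading=210, move]
  FD 13: (-16.454,-9.5) -> (-27.713,-16) [heading=210, move]
  PU: pen up
  -- iteration 6/6 --
  LT 90: heading 210 -> 300
  FD 19: (-27.713,-16) -> (-18.213,-32.454) [heading=300, move]
  FD 13: (-18.213,-32.454) -> (-11.713,-43.713) [heading=300, move]
  PU: pen up
]
BK 12: (-11.713,-43.713) -> (-17.713,-33.321) [heading=300, move]
LT 270: heading 300 -> 210
Final: pos=(-17.713,-33.321), heading=210, 2 segment(s) drawn
Segments drawn: 2

Answer: 2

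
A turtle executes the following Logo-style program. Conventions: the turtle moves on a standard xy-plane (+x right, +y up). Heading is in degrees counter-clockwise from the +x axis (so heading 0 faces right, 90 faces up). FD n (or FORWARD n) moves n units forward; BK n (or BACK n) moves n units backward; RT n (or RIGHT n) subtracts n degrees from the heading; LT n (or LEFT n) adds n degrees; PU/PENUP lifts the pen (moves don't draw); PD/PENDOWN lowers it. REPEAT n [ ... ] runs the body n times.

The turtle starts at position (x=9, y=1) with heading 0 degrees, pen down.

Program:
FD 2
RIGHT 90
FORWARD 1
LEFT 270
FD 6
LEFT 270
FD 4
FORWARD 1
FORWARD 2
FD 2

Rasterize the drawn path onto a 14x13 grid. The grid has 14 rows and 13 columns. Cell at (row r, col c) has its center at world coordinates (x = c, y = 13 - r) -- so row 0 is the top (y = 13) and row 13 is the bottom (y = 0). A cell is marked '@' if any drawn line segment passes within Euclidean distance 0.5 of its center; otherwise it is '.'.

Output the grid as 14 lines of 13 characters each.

Segment 0: (9,1) -> (11,1)
Segment 1: (11,1) -> (11,0)
Segment 2: (11,0) -> (5,0)
Segment 3: (5,0) -> (5,4)
Segment 4: (5,4) -> (5,5)
Segment 5: (5,5) -> (5,7)
Segment 6: (5,7) -> (5,9)

Answer: .............
.............
.............
.............
.....@.......
.....@.......
.....@.......
.....@.......
.....@.......
.....@.......
.....@.......
.....@.......
.....@...@@@.
.....@@@@@@@.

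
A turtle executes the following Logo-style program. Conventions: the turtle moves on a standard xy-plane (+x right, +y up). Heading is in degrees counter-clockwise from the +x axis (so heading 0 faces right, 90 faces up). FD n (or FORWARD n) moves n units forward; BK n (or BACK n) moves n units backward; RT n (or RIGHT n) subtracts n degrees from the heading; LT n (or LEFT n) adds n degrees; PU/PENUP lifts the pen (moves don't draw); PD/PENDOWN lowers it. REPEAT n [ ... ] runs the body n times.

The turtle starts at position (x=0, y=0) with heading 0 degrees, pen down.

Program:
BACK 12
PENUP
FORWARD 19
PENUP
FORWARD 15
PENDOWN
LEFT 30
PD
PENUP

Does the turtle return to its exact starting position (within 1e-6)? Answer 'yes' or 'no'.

Answer: no

Derivation:
Executing turtle program step by step:
Start: pos=(0,0), heading=0, pen down
BK 12: (0,0) -> (-12,0) [heading=0, draw]
PU: pen up
FD 19: (-12,0) -> (7,0) [heading=0, move]
PU: pen up
FD 15: (7,0) -> (22,0) [heading=0, move]
PD: pen down
LT 30: heading 0 -> 30
PD: pen down
PU: pen up
Final: pos=(22,0), heading=30, 1 segment(s) drawn

Start position: (0, 0)
Final position: (22, 0)
Distance = 22; >= 1e-6 -> NOT closed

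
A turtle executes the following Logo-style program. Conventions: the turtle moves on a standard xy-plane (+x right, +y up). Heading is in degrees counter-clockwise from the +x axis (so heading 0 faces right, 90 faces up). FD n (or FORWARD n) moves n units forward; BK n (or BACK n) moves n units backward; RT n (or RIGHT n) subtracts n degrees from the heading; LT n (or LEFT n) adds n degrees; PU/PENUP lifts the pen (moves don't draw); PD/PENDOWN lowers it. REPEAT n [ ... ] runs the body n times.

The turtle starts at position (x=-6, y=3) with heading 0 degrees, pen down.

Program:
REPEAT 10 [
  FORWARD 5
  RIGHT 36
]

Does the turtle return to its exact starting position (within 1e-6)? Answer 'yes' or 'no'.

Answer: yes

Derivation:
Executing turtle program step by step:
Start: pos=(-6,3), heading=0, pen down
REPEAT 10 [
  -- iteration 1/10 --
  FD 5: (-6,3) -> (-1,3) [heading=0, draw]
  RT 36: heading 0 -> 324
  -- iteration 2/10 --
  FD 5: (-1,3) -> (3.045,0.061) [heading=324, draw]
  RT 36: heading 324 -> 288
  -- iteration 3/10 --
  FD 5: (3.045,0.061) -> (4.59,-4.694) [heading=288, draw]
  RT 36: heading 288 -> 252
  -- iteration 4/10 --
  FD 5: (4.59,-4.694) -> (3.045,-9.449) [heading=252, draw]
  RT 36: heading 252 -> 216
  -- iteration 5/10 --
  FD 5: (3.045,-9.449) -> (-1,-12.388) [heading=216, draw]
  RT 36: heading 216 -> 180
  -- iteration 6/10 --
  FD 5: (-1,-12.388) -> (-6,-12.388) [heading=180, draw]
  RT 36: heading 180 -> 144
  -- iteration 7/10 --
  FD 5: (-6,-12.388) -> (-10.045,-9.449) [heading=144, draw]
  RT 36: heading 144 -> 108
  -- iteration 8/10 --
  FD 5: (-10.045,-9.449) -> (-11.59,-4.694) [heading=108, draw]
  RT 36: heading 108 -> 72
  -- iteration 9/10 --
  FD 5: (-11.59,-4.694) -> (-10.045,0.061) [heading=72, draw]
  RT 36: heading 72 -> 36
  -- iteration 10/10 --
  FD 5: (-10.045,0.061) -> (-6,3) [heading=36, draw]
  RT 36: heading 36 -> 0
]
Final: pos=(-6,3), heading=0, 10 segment(s) drawn

Start position: (-6, 3)
Final position: (-6, 3)
Distance = 0; < 1e-6 -> CLOSED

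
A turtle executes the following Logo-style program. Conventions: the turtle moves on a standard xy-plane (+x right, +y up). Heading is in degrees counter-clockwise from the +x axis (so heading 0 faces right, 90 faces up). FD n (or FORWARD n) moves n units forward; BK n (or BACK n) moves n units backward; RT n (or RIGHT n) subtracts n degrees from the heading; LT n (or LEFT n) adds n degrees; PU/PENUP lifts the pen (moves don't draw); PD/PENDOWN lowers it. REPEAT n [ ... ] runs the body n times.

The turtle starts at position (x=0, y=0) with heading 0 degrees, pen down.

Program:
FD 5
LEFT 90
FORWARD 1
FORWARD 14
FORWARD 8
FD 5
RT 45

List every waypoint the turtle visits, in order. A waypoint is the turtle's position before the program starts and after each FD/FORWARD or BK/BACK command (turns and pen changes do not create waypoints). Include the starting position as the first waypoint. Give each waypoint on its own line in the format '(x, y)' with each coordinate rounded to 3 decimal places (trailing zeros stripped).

Executing turtle program step by step:
Start: pos=(0,0), heading=0, pen down
FD 5: (0,0) -> (5,0) [heading=0, draw]
LT 90: heading 0 -> 90
FD 1: (5,0) -> (5,1) [heading=90, draw]
FD 14: (5,1) -> (5,15) [heading=90, draw]
FD 8: (5,15) -> (5,23) [heading=90, draw]
FD 5: (5,23) -> (5,28) [heading=90, draw]
RT 45: heading 90 -> 45
Final: pos=(5,28), heading=45, 5 segment(s) drawn
Waypoints (6 total):
(0, 0)
(5, 0)
(5, 1)
(5, 15)
(5, 23)
(5, 28)

Answer: (0, 0)
(5, 0)
(5, 1)
(5, 15)
(5, 23)
(5, 28)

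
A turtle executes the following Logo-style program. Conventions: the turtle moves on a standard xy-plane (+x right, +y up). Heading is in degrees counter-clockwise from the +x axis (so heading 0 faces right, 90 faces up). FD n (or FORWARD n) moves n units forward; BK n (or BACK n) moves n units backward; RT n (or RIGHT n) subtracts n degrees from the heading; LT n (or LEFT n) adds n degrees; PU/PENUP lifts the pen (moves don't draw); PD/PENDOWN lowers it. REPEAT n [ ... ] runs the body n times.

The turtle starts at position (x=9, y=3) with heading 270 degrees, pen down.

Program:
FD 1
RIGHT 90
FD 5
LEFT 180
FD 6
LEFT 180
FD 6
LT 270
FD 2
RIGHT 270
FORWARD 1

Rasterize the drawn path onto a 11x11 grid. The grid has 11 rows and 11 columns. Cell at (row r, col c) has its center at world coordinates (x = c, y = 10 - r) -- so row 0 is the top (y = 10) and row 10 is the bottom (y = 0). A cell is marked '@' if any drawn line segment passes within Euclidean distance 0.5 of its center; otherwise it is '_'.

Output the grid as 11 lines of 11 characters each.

Answer: ___________
___________
___________
___________
___________
___________
___@@______
____@____@_
____@@@@@@@
___________
___________

Derivation:
Segment 0: (9,3) -> (9,2)
Segment 1: (9,2) -> (4,2)
Segment 2: (4,2) -> (10,2)
Segment 3: (10,2) -> (4,2)
Segment 4: (4,2) -> (4,4)
Segment 5: (4,4) -> (3,4)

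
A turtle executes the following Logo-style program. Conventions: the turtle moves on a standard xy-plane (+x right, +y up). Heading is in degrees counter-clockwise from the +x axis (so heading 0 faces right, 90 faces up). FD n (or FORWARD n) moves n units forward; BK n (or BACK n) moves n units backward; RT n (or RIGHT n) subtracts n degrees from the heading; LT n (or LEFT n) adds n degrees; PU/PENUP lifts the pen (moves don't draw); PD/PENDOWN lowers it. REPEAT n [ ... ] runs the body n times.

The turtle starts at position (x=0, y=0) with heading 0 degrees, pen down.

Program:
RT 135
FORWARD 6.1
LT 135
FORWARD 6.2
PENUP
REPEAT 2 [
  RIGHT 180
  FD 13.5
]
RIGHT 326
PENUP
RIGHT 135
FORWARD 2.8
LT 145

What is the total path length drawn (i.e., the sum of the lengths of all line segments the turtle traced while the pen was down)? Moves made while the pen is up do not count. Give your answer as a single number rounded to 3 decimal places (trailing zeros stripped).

Answer: 12.3

Derivation:
Executing turtle program step by step:
Start: pos=(0,0), heading=0, pen down
RT 135: heading 0 -> 225
FD 6.1: (0,0) -> (-4.313,-4.313) [heading=225, draw]
LT 135: heading 225 -> 0
FD 6.2: (-4.313,-4.313) -> (1.887,-4.313) [heading=0, draw]
PU: pen up
REPEAT 2 [
  -- iteration 1/2 --
  RT 180: heading 0 -> 180
  FD 13.5: (1.887,-4.313) -> (-11.613,-4.313) [heading=180, move]
  -- iteration 2/2 --
  RT 180: heading 180 -> 0
  FD 13.5: (-11.613,-4.313) -> (1.887,-4.313) [heading=0, move]
]
RT 326: heading 0 -> 34
PU: pen up
RT 135: heading 34 -> 259
FD 2.8: (1.887,-4.313) -> (1.352,-7.062) [heading=259, move]
LT 145: heading 259 -> 44
Final: pos=(1.352,-7.062), heading=44, 2 segment(s) drawn

Segment lengths:
  seg 1: (0,0) -> (-4.313,-4.313), length = 6.1
  seg 2: (-4.313,-4.313) -> (1.887,-4.313), length = 6.2
Total = 12.3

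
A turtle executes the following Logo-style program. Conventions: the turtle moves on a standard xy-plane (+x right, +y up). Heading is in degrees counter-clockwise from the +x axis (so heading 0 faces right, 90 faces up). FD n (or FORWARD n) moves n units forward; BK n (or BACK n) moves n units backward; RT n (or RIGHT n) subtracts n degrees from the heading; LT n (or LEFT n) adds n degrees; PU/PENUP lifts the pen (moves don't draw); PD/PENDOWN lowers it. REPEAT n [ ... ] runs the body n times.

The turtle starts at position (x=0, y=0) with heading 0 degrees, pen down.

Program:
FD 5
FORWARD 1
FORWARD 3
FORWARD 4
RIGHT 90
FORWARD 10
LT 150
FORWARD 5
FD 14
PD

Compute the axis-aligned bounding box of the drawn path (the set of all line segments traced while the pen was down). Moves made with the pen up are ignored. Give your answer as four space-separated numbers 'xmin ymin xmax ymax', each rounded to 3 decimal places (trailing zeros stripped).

Answer: 0 -10 22.5 6.454

Derivation:
Executing turtle program step by step:
Start: pos=(0,0), heading=0, pen down
FD 5: (0,0) -> (5,0) [heading=0, draw]
FD 1: (5,0) -> (6,0) [heading=0, draw]
FD 3: (6,0) -> (9,0) [heading=0, draw]
FD 4: (9,0) -> (13,0) [heading=0, draw]
RT 90: heading 0 -> 270
FD 10: (13,0) -> (13,-10) [heading=270, draw]
LT 150: heading 270 -> 60
FD 5: (13,-10) -> (15.5,-5.67) [heading=60, draw]
FD 14: (15.5,-5.67) -> (22.5,6.454) [heading=60, draw]
PD: pen down
Final: pos=(22.5,6.454), heading=60, 7 segment(s) drawn

Segment endpoints: x in {0, 5, 6, 9, 13, 15.5, 22.5}, y in {-10, -5.67, 0, 6.454}
xmin=0, ymin=-10, xmax=22.5, ymax=6.454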